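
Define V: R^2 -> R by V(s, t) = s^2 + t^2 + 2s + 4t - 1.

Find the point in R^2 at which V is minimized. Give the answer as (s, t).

V(s,t) separates as P(s) + Q(t) − 1, so its minimum is min P + min Q − 1.
P'(s) = 2s + 2 vanishes at s ∈ {-1}; Q'(t) = 2(t + 2) vanishes at t ∈ {-2}.
Local minima of P (where P''>0): P(-1)=-1. Local minima of Q: Q(-2)=-4.
So the global minimum of V is P(-1) + Q(-2) − 1 = -1 − 4 − 1 = -6, attained at (-1, -2).

(-1, -2)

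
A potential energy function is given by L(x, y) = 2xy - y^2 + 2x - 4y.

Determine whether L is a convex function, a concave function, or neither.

L is quadratic, so its Hessian is the constant matrix H = [[0, 2], [2, -2]].
det(H) = -4, tr(H) = -2.
det(H) < 0, so H is indefinite: neither convex nor concave.

neither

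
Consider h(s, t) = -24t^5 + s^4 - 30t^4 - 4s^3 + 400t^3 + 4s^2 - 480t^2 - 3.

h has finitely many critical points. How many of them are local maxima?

h separates as a function of s plus a function of t, so ∇h=0 decouples.
∂h/∂s = 4s(s - 2)(s - 1) = 0 at s ∈ {0, 1, 2}; ∂h/∂t = -120t(t - 2)(t - 1)(t + 4) = 0 at t ∈ {-4, 0, 1, 2}.
The Hessian is diagonal: diag(h_ss, h_tt). Second derivatives: h_ss(0)=8, h_ss(1)=-4, h_ss(2)=8; h_tt(-4)=14400, h_tt(0)=-960, h_tt(1)=600, h_tt(2)=-1440.
Local maxima occur where both diagonal entries negative: (1, 0), (1, 2). Count: 2.

2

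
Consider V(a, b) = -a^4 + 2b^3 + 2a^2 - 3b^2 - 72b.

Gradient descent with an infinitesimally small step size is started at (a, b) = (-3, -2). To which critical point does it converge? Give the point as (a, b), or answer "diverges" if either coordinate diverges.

diverges

V is separable, so gradient descent decouples: a follows -∂V/∂a, b follows -∂V/∂b.
∂V/∂a = -4a(a - 1)(a + 1); at a=-3 this is 96, so a decreases.
∂V/∂b = 6(b - 4)(b + 3); at b=-2 this is -36, so b increases.
The a-coordinate has no critical point in that direction and runs off to infinity.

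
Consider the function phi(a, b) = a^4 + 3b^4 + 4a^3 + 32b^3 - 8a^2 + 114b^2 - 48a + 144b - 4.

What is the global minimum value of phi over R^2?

phi(a,b) separates as P(a) + Q(b) − 4, so its minimum is min P + min Q − 4.
P'(a) = 4(a - 2)(a + 2)(a + 3) vanishes at a ∈ {-3, -2, 2}; Q'(b) = 12(b + 1)(b + 3)(b + 4) vanishes at b ∈ {-4, -3, -1}.
Local minima of P (where P''>0): P(-3)=45, P(2)=-80. Local minima of Q: Q(-4)=-32, Q(-1)=-59.
So the global minimum of phi is P(2) + Q(-1) − 4 = -80 − 59 − 4 = -143, attained at (2, -1).

-143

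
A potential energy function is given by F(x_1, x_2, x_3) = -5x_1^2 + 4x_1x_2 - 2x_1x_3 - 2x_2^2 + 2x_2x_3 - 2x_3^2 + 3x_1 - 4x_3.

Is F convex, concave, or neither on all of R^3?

concave

F is quadratic, so its Hessian is the constant matrix H = [[-10, 4, -2], [4, -4, 2], [-2, 2, -4]].
Leading principal minors: -10, 24, -72.
Signs alternate −, +, − ⇒ H ≺ 0 ⇒ concave.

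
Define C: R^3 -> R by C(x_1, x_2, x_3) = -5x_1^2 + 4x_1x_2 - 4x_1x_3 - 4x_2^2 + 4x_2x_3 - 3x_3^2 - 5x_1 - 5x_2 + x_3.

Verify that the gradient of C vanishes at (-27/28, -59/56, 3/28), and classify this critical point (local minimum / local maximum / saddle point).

local maximum

∇C = (-10x_1 + 4x_2 - 4x_3 - 5, 4x_1 - 8x_2 + 4x_3 - 5, -4x_1 + 4x_2 - 6x_3 + 1); substituting (-27/28, -59/56, 3/28) gives ∇C = (0, 0, 0), so (-27/28, -59/56, 3/28) is indeed a critical point.
The Hessian is constant: H = [[-10, 4, -4], [4, -8, 4], [-4, 4, -6]].
Leading principal minors: Δ₁ = -10, Δ₂ = 64, Δ₃ = -224.
The minors alternate sign starting negative (−, +, −), so H is negative definite: a local maximum.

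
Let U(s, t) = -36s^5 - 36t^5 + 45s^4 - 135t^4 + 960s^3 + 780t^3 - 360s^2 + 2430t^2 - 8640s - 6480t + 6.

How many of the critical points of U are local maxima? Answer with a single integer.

U separates as a function of s plus a function of t, so ∇U=0 decouples.
∂U/∂s = -180(s - 4)(s - 2)(s + 2)(s + 3) = 0 at s ∈ {-3, -2, 2, 4}; ∂U/∂t = -180(t - 3)(t - 1)(t + 3)(t + 4) = 0 at t ∈ {-4, -3, 1, 3}.
The Hessian is diagonal: diag(U_ss, U_tt). Second derivatives: U_ss(-3)=6300, U_ss(-2)=-4320, U_ss(2)=7200, U_ss(4)=-15120; U_tt(-4)=6300, U_tt(-3)=-4320, U_tt(1)=7200, U_tt(3)=-15120.
Local maxima occur where both diagonal entries negative: (-2, -3), (-2, 3), (4, -3), (4, 3). Count: 4.

4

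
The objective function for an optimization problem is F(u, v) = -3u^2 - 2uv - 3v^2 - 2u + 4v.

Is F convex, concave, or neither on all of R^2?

concave

F is quadratic, so its Hessian is the constant matrix H = [[-6, -2], [-2, -6]].
det(H) = 32, tr(H) = -12.
det(H) > 0 and tr(H) < 0, so H is negative definite everywhere: concave.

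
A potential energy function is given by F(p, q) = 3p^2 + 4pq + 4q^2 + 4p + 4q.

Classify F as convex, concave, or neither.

F is quadratic, so its Hessian is the constant matrix H = [[6, 4], [4, 8]].
det(H) = 32, tr(H) = 14.
det(H) > 0 and tr(H) > 0, so H is positive definite everywhere: convex.

convex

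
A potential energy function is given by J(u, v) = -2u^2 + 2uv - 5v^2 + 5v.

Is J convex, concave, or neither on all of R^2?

J is quadratic, so its Hessian is the constant matrix H = [[-4, 2], [2, -10]].
det(H) = 36, tr(H) = -14.
det(H) > 0 and tr(H) < 0, so H is negative definite everywhere: concave.

concave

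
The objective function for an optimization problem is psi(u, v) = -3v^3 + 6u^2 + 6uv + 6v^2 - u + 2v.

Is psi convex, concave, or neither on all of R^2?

The term -3v^3 is cubic, so the Hessian is not constant.
∂²psi/∂v² = -18v + 12, which takes both signs as v varies (negative for sufficiently large v). A diagonal entry of the Hessian changing sign means the Hessian is neither positive- nor negative-semidefinite on all of R^2.

neither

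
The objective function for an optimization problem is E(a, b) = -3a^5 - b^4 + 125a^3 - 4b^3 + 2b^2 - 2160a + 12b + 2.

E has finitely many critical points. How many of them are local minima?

2

E separates as a function of a plus a function of b, so ∇E=0 decouples.
∂E/∂a = -15(a - 4)(a - 3)(a + 3)(a + 4) = 0 at a ∈ {-4, -3, 3, 4}; ∂E/∂b = -4(b - 1)(b + 1)(b + 3) = 0 at b ∈ {-3, -1, 1}.
The Hessian is diagonal: diag(E_aa, E_bb). Second derivatives: E_aa(-4)=840, E_aa(-3)=-630, E_aa(3)=630, E_aa(4)=-840; E_bb(-3)=-32, E_bb(-1)=16, E_bb(1)=-32.
Local minima occur where both diagonal entries positive: (-4, -1), (3, -1). Count: 2.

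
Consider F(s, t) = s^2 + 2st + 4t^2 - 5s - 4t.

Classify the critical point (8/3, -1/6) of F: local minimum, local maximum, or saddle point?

The Hessian of F is constant: H = [[2, 2], [2, 8]].
det(H) = 2·8 − 2² = 12.
det(H) > 0 and tr(H) = 10 > 0, so H is positive definite and the point is a local minimum.

local minimum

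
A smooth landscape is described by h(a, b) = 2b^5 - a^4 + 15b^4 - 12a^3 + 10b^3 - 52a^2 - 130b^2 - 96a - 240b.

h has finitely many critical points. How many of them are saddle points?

6

h separates as a function of a plus a function of b, so ∇h=0 decouples.
∂h/∂a = -4(a + 2)(a + 3)(a + 4) = 0 at a ∈ {-4, -3, -2}; ∂h/∂b = 10(b - 2)(b + 1)(b + 3)(b + 4) = 0 at b ∈ {-4, -3, -1, 2}.
The Hessian is diagonal: diag(h_aa, h_bb). Second derivatives: h_aa(-4)=-8, h_aa(-3)=4, h_aa(-2)=-8; h_bb(-4)=-180, h_bb(-3)=100, h_bb(-1)=-180, h_bb(2)=900.
Saddle points occur where the two diagonal entries have opposite signs: (-4, -3), (-4, 2), (-3, -4), (-3, -1), (-2, -3), (-2, 2). Count: 6.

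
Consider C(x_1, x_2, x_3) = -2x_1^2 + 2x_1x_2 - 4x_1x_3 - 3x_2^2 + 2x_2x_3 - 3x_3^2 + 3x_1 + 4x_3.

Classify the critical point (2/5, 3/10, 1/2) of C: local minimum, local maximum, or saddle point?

The Hessian is constant: H = [[-4, 2, -4], [2, -6, 2], [-4, 2, -6]].
Leading principal minors: Δ₁ = -4, Δ₂ = 20, Δ₃ = -40.
The minors alternate sign starting negative (−, +, −), so H is negative definite: a local maximum.

local maximum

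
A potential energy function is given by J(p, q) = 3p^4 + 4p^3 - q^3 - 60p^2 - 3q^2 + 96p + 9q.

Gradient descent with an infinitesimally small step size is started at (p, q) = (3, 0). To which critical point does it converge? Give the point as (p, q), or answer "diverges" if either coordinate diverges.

(2, -3)

J is separable, so gradient descent decouples: p follows -∂J/∂p, q follows -∂J/∂q.
∂J/∂p = 12(p - 2)(p - 1)(p + 4); at p=3 this is 168, so p decreases.
∂J/∂q = -3(q - 1)(q + 3); at q=0 this is 9, so q decreases.
p converges to its nearest critical value 2 (a local min of the p-part); q converges to -3. The iterate converges to (2, -3).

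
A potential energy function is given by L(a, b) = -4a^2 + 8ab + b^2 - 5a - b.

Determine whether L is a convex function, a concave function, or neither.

neither

L is quadratic, so its Hessian is the constant matrix H = [[-8, 8], [8, 2]].
det(H) = -80, tr(H) = -6.
det(H) < 0, so H is indefinite: neither convex nor concave.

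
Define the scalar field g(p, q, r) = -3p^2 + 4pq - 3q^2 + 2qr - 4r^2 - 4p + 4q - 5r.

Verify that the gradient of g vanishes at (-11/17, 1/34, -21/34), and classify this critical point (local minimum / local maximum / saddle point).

local maximum

∇g = (-6p + 4q - 4, 4p - 6q + 2r + 4, 2q - 8r - 5); substituting (-11/17, 1/34, -21/34) gives ∇g = (0, 0, 0), so (-11/17, 1/34, -21/34) is indeed a critical point.
The Hessian is constant: H = [[-6, 4, 0], [4, -6, 2], [0, 2, -8]].
Leading principal minors: Δ₁ = -6, Δ₂ = 20, Δ₃ = -136.
The minors alternate sign starting negative (−, +, −), so H is negative definite: a local maximum.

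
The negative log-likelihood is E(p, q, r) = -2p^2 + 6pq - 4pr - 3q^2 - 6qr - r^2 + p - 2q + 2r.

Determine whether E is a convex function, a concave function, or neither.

E is quadratic, so its Hessian is the constant matrix H = [[-4, 6, -4], [6, -6, -6], [-4, -6, -2]].
Leading principal minors: -4, -12, 552.
Neither pattern holds ⇒ H is indefinite ⇒ neither convex nor concave.

neither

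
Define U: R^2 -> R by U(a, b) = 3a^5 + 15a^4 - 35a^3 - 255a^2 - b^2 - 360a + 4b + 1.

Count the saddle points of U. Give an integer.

2

U separates as a function of a plus a function of b, so ∇U=0 decouples.
∂U/∂a = 15(a - 3)(a + 1)(a + 2)(a + 4) = 0 at a ∈ {-4, -2, -1, 3}; ∂U/∂b = -2(b - 2) = 0 at b ∈ {2}.
The Hessian is diagonal: diag(U_aa, U_bb). Second derivatives: U_aa(-4)=-630, U_aa(-2)=150, U_aa(-1)=-180, U_aa(3)=2100; U_bb(2)=-2.
Saddle points occur where the two diagonal entries have opposite signs: (-2, 2), (3, 2). Count: 2.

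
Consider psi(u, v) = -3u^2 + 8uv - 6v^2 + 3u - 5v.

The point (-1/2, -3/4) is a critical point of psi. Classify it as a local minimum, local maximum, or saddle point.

The Hessian of psi is constant: H = [[-6, 8], [8, -12]].
det(H) = (-6)·(-12) − 8² = 8.
det(H) > 0 and tr(H) = -18 < 0, so H is negative definite and the point is a local maximum.

local maximum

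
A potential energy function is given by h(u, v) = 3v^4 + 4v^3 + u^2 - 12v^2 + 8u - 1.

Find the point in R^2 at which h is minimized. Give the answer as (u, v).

h(u,v) separates as P(u) + Q(v) − 1, so its minimum is min P + min Q − 1.
P'(u) = 2u + 8 vanishes at u ∈ {-4}; Q'(v) = 12v(v - 1)(v + 2) vanishes at v ∈ {-2, 0, 1}.
Local minima of P (where P''>0): P(-4)=-16. Local minima of Q: Q(-2)=-32, Q(1)=-5.
So the global minimum of h is P(-4) + Q(-2) − 1 = -16 − 32 − 1 = -49, attained at (-4, -2).

(-4, -2)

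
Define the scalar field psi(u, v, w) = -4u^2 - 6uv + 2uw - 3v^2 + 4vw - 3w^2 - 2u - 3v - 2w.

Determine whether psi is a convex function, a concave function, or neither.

psi is quadratic, so its Hessian is the constant matrix H = [[-8, -6, 2], [-6, -6, 4], [2, 4, -6]].
Leading principal minors: -8, 12, -16.
Signs alternate −, +, − ⇒ H ≺ 0 ⇒ concave.

concave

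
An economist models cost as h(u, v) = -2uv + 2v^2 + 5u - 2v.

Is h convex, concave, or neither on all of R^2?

h is quadratic, so its Hessian is the constant matrix H = [[0, -2], [-2, 4]].
det(H) = -4, tr(H) = 4.
det(H) < 0, so H is indefinite: neither convex nor concave.

neither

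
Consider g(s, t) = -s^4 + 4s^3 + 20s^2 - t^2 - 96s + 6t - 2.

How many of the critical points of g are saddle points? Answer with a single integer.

g separates as a function of s plus a function of t, so ∇g=0 decouples.
∂g/∂s = -4(s - 4)(s - 2)(s + 3) = 0 at s ∈ {-3, 2, 4}; ∂g/∂t = -2(t - 3) = 0 at t ∈ {3}.
The Hessian is diagonal: diag(g_ss, g_tt). Second derivatives: g_ss(-3)=-140, g_ss(2)=40, g_ss(4)=-56; g_tt(3)=-2.
Saddle points occur where the two diagonal entries have opposite signs: (2, 3). Count: 1.

1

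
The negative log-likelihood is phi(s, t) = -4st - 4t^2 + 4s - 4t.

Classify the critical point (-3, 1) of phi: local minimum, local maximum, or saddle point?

The Hessian of phi is constant: H = [[0, -4], [-4, -8]].
det(H) = 0·(-8) − (-4)² = -16.
Since det(H) < 0, H is indefinite and the critical point is a saddle point.

saddle point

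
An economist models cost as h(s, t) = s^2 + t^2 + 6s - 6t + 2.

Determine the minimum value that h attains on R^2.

-16

h(s,t) separates as P(s) + Q(t) + 2, so its minimum is min P + min Q + 2.
P'(s) = 2s + 6 vanishes at s ∈ {-3}; Q'(t) = 2(t - 3) vanishes at t ∈ {3}.
Local minima of P (where P''>0): P(-3)=-9. Local minima of Q: Q(3)=-9.
So the global minimum of h is P(-3) + Q(3) + 2 = -9 − 9 + 2 = -16, attained at (-3, 3).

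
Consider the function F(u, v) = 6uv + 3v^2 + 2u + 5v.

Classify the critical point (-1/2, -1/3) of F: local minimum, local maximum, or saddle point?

The Hessian of F is constant: H = [[0, 6], [6, 6]].
det(H) = 0·6 − 6² = -36.
Since det(H) < 0, H is indefinite and the critical point is a saddle point.

saddle point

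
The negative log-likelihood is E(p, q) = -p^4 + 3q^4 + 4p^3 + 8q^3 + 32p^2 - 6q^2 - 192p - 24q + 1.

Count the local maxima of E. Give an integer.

E separates as a function of p plus a function of q, so ∇E=0 decouples.
∂E/∂p = -4(p - 4)(p - 3)(p + 4) = 0 at p ∈ {-4, 3, 4}; ∂E/∂q = 12(q - 1)(q + 1)(q + 2) = 0 at q ∈ {-2, -1, 1}.
The Hessian is diagonal: diag(E_pp, E_qq). Second derivatives: E_pp(-4)=-224, E_pp(3)=28, E_pp(4)=-32; E_qq(-2)=36, E_qq(-1)=-24, E_qq(1)=72.
Local maxima occur where both diagonal entries negative: (-4, -1), (4, -1). Count: 2.

2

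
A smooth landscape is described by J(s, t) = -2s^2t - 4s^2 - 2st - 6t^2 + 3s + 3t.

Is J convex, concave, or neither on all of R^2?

The term -2s^2t is cubic, so the Hessian is not constant.
∂²J/∂s² = -4t - 8, which takes both signs as t varies (negative for sufficiently large t). A diagonal entry of the Hessian changing sign means the Hessian is neither positive- nor negative-semidefinite on all of R^2.

neither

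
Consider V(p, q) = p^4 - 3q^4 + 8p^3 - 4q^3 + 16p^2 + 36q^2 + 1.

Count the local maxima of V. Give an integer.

V separates as a function of p plus a function of q, so ∇V=0 decouples.
∂V/∂p = 4p(p + 2)(p + 4) = 0 at p ∈ {-4, -2, 0}; ∂V/∂q = -12q(q - 2)(q + 3) = 0 at q ∈ {-3, 0, 2}.
The Hessian is diagonal: diag(V_pp, V_qq). Second derivatives: V_pp(-4)=32, V_pp(-2)=-16, V_pp(0)=32; V_qq(-3)=-180, V_qq(0)=72, V_qq(2)=-120.
Local maxima occur where both diagonal entries negative: (-2, -3), (-2, 2). Count: 2.

2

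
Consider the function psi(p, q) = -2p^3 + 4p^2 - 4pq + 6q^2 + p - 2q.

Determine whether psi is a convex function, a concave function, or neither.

The term -2p^3 is cubic, so the Hessian is not constant.
∂²psi/∂p² = -12p + 8, which takes both signs as p varies (negative for sufficiently large p). A diagonal entry of the Hessian changing sign means the Hessian is neither positive- nor negative-semidefinite on all of R^2.

neither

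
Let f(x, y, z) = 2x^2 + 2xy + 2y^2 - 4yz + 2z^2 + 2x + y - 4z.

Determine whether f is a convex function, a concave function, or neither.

f is quadratic, so its Hessian is the constant matrix H = [[4, 2, 0], [2, 4, -4], [0, -4, 4]].
Leading principal minors: 4, 12, -16.
Neither pattern holds ⇒ H is indefinite ⇒ neither convex nor concave.

neither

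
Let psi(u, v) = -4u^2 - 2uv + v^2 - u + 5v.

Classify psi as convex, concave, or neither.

psi is quadratic, so its Hessian is the constant matrix H = [[-8, -2], [-2, 2]].
det(H) = -20, tr(H) = -6.
det(H) < 0, so H is indefinite: neither convex nor concave.

neither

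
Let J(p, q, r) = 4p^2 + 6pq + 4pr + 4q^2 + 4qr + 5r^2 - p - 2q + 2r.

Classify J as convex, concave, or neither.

J is quadratic, so its Hessian is the constant matrix H = [[8, 6, 4], [6, 8, 4], [4, 4, 10]].
Leading principal minors: 8, 28, 216.
All positive ⇒ H ≻ 0 ⇒ convex.

convex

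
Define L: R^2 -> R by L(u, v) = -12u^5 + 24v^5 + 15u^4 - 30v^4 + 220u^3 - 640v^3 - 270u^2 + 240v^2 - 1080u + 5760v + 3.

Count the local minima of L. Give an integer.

4

L separates as a function of u plus a function of v, so ∇L=0 decouples.
∂L/∂u = -60(u - 3)(u - 2)(u + 1)(u + 3) = 0 at u ∈ {-3, -1, 2, 3}; ∂L/∂v = 120(v - 4)(v - 2)(v + 2)(v + 3) = 0 at v ∈ {-3, -2, 2, 4}.
The Hessian is diagonal: diag(L_uu, L_vv). Second derivatives: L_uu(-3)=3600, L_uu(-1)=-1440, L_uu(2)=900, L_uu(3)=-1440; L_vv(-3)=-4200, L_vv(-2)=2880, L_vv(2)=-4800, L_vv(4)=10080.
Local minima occur where both diagonal entries positive: (-3, -2), (-3, 4), (2, -2), (2, 4). Count: 4.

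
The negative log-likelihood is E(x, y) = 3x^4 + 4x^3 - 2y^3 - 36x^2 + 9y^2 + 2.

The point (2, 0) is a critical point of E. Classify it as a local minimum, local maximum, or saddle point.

The mixed partial ∂²E/∂x∂y is 0, so the Hessian at any point is diag(E_xx, E_yy) = diag(12(3x^2 + 2x - 6), 6(-2y + 3)).
At (2, 0): H = diag(120, 18).
Both eigenvalues are positive, so H is positive definite: a local minimum.

local minimum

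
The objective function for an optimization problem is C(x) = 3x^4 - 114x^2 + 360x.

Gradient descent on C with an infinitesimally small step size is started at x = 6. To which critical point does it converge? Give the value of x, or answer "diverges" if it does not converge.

C'(x) = 12(x - 3)(x - 2)(x + 5), so C'(6) = 1584.
Gradient descent moves in the -C' direction, i.e. x is decreasing.
The nearest critical point in that direction is x = 3, where C'' = 96 > 0 (a local minimum). The iterate converges there.

3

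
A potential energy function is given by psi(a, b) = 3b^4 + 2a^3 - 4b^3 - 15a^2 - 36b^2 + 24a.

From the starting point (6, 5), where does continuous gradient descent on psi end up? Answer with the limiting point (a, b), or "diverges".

(4, 3)

psi is separable, so gradient descent decouples: a follows -∂psi/∂a, b follows -∂psi/∂b.
∂psi/∂a = 6(a - 4)(a - 1); at a=6 this is 60, so a decreases.
∂psi/∂b = 12b(b - 3)(b + 2); at b=5 this is 840, so b decreases.
a converges to its nearest critical value 4 (a local min of the a-part); b converges to 3. The iterate converges to (4, 3).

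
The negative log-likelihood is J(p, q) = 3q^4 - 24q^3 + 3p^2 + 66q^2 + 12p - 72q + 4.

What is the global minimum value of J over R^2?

-35

J(p,q) separates as A(p) + B(q) + 4, so its minimum is min A + min B + 4.
A'(p) = 6p + 12 vanishes at p ∈ {-2}; B'(q) = 12(q - 3)(q - 2)(q - 1) vanishes at q ∈ {1, 2, 3}.
Local minima of A (where A''>0): A(-2)=-12. Local minima of B: B(1)=-27, B(3)=-27.
So the global minimum of J is A(-2) + B(1) + 4 = -12 − 27 + 4 = -35, attained at (-2, 1).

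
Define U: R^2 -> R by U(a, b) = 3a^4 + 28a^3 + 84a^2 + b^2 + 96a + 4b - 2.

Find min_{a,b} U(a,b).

-70

U(a,b) separates as P(a) + Q(b) − 2, so its minimum is min P + min Q − 2.
P'(a) = 12(a + 1)(a + 2)(a + 4) vanishes at a ∈ {-4, -2, -1}; Q'(b) = 2b + 4 vanishes at b ∈ {-2}.
Local minima of P (where P''>0): P(-4)=-64, P(-1)=-37. Local minima of Q: Q(-2)=-4.
So the global minimum of U is P(-4) + Q(-2) − 2 = -64 − 4 − 2 = -70, attained at (-4, -2).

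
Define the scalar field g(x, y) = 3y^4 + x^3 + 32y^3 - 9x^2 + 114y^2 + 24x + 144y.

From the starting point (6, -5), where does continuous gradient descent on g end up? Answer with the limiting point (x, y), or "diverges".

(4, -4)

g is separable, so gradient descent decouples: x follows -∂g/∂x, y follows -∂g/∂y.
∂g/∂x = 3(x - 4)(x - 2); at x=6 this is 24, so x decreases.
∂g/∂y = 12(y + 1)(y + 3)(y + 4); at y=-5 this is -96, so y increases.
x converges to its nearest critical value 4 (a local min of the x-part); y converges to -4. The iterate converges to (4, -4).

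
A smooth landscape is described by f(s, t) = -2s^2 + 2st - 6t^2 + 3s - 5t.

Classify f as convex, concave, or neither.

concave

f is quadratic, so its Hessian is the constant matrix H = [[-4, 2], [2, -12]].
det(H) = 44, tr(H) = -16.
det(H) > 0 and tr(H) < 0, so H is negative definite everywhere: concave.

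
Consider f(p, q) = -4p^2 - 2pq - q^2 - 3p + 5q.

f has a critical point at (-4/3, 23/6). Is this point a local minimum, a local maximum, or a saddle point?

The Hessian of f is constant: H = [[-8, -2], [-2, -2]].
det(H) = (-8)·(-2) − (-2)² = 12.
det(H) > 0 and tr(H) = -10 < 0, so H is negative definite and the point is a local maximum.

local maximum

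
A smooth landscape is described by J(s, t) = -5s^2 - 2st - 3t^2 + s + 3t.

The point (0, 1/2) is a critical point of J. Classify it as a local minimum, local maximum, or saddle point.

The Hessian of J is constant: H = [[-10, -2], [-2, -6]].
det(H) = (-10)·(-6) − (-2)² = 56.
det(H) > 0 and tr(H) = -16 < 0, so H is negative definite and the point is a local maximum.

local maximum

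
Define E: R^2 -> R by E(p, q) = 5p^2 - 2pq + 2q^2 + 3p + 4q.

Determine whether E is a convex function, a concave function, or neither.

E is quadratic, so its Hessian is the constant matrix H = [[10, -2], [-2, 4]].
det(H) = 36, tr(H) = 14.
det(H) > 0 and tr(H) > 0, so H is positive definite everywhere: convex.

convex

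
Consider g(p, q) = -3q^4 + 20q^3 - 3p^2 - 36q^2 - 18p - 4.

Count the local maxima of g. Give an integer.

g separates as a function of p plus a function of q, so ∇g=0 decouples.
∂g/∂p = -6(p + 3) = 0 at p ∈ {-3}; ∂g/∂q = -12q(q - 3)(q - 2) = 0 at q ∈ {0, 2, 3}.
The Hessian is diagonal: diag(g_pp, g_qq). Second derivatives: g_pp(-3)=-6; g_qq(0)=-72, g_qq(2)=24, g_qq(3)=-36.
Local maxima occur where both diagonal entries negative: (-3, 0), (-3, 3). Count: 2.

2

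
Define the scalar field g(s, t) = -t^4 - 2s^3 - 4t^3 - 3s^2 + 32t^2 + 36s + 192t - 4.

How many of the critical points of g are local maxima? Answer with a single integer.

2

g separates as a function of s plus a function of t, so ∇g=0 decouples.
∂g/∂s = -6(s - 2)(s + 3) = 0 at s ∈ {-3, 2}; ∂g/∂t = -4(t - 4)(t + 3)(t + 4) = 0 at t ∈ {-4, -3, 4}.
The Hessian is diagonal: diag(g_ss, g_tt). Second derivatives: g_ss(-3)=30, g_ss(2)=-30; g_tt(-4)=-32, g_tt(-3)=28, g_tt(4)=-224.
Local maxima occur where both diagonal entries negative: (2, -4), (2, 4). Count: 2.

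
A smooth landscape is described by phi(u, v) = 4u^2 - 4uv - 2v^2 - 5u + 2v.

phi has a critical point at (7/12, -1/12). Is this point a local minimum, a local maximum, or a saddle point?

The Hessian of phi is constant: H = [[8, -4], [-4, -4]].
det(H) = 8·(-4) − (-4)² = -48.
Since det(H) < 0, H is indefinite and the critical point is a saddle point.

saddle point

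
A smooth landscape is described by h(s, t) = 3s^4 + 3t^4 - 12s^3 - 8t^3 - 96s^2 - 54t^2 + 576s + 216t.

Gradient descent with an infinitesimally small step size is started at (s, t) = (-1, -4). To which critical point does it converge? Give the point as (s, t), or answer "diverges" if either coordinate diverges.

h is separable, so gradient descent decouples: s follows -∂h/∂s, t follows -∂h/∂t.
∂h/∂s = 12(s - 4)(s - 3)(s + 4); at s=-1 this is 720, so s decreases.
∂h/∂t = 12(t - 3)(t - 2)(t + 3); at t=-4 this is -504, so t increases.
s converges to its nearest critical value -4 (a local min of the s-part); t converges to -3. The iterate converges to (-4, -3).

(-4, -3)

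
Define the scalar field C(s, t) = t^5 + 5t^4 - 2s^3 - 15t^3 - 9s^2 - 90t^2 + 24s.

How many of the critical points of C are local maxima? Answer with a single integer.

2

C separates as a function of s plus a function of t, so ∇C=0 decouples.
∂C/∂s = -6(s - 1)(s + 4) = 0 at s ∈ {-4, 1}; ∂C/∂t = 5t(t - 3)(t + 3)(t + 4) = 0 at t ∈ {-4, -3, 0, 3}.
The Hessian is diagonal: diag(C_ss, C_tt). Second derivatives: C_ss(-4)=30, C_ss(1)=-30; C_tt(-4)=-140, C_tt(-3)=90, C_tt(0)=-180, C_tt(3)=630.
Local maxima occur where both diagonal entries negative: (1, -4), (1, 0). Count: 2.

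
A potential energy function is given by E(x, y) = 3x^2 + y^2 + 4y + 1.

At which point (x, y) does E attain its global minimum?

(0, -2)

E(x,y) separates as P(x) + Q(y) + 1, so its minimum is min P + min Q + 1.
P'(x) = 6x vanishes at x ∈ {0}; Q'(y) = 2y + 4 vanishes at y ∈ {-2}.
Local minima of P (where P''>0): P(0)=0. Local minima of Q: Q(-2)=-4.
So the global minimum of E is P(0) + Q(-2) + 1 = 0 − 4 + 1 = -3, attained at (0, -2).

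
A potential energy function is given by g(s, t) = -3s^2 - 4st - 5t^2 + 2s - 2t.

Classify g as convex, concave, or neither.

g is quadratic, so its Hessian is the constant matrix H = [[-6, -4], [-4, -10]].
det(H) = 44, tr(H) = -16.
det(H) > 0 and tr(H) < 0, so H is negative definite everywhere: concave.

concave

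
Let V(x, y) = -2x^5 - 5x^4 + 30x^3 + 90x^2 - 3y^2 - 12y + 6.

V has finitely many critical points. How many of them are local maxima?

2

V separates as a function of x plus a function of y, so ∇V=0 decouples.
∂V/∂x = -10x(x - 3)(x + 2)(x + 3) = 0 at x ∈ {-3, -2, 0, 3}; ∂V/∂y = -6(y + 2) = 0 at y ∈ {-2}.
The Hessian is diagonal: diag(V_xx, V_yy). Second derivatives: V_xx(-3)=180, V_xx(-2)=-100, V_xx(0)=180, V_xx(3)=-900; V_yy(-2)=-6.
Local maxima occur where both diagonal entries negative: (-2, -2), (3, -2). Count: 2.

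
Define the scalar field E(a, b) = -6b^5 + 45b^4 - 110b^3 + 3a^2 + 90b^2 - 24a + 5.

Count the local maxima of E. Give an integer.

0

E separates as a function of a plus a function of b, so ∇E=0 decouples.
∂E/∂a = 6(a - 4) = 0 at a ∈ {4}; ∂E/∂b = -30b(b - 3)(b - 2)(b - 1) = 0 at b ∈ {0, 1, 2, 3}.
The Hessian is diagonal: diag(E_aa, E_bb). Second derivatives: E_aa(4)=6; E_bb(0)=180, E_bb(1)=-60, E_bb(2)=60, E_bb(3)=-180.
Local maxima occur where both diagonal entries negative: none. Count: 0.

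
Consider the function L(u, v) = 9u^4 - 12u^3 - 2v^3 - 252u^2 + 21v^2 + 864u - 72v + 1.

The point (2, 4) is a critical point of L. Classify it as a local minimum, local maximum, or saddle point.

The mixed partial ∂²L/∂u∂v is 0, so the Hessian at any point is diag(L_uu, L_vv) = diag(36(3u^2 - 2u - 14), 6(-2v + 7)).
At (2, 4): H = diag(-216, -6).
Both eigenvalues are negative, so H is negative definite: a local maximum.

local maximum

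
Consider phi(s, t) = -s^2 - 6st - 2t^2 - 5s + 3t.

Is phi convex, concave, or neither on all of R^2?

phi is quadratic, so its Hessian is the constant matrix H = [[-2, -6], [-6, -4]].
det(H) = -28, tr(H) = -6.
det(H) < 0, so H is indefinite: neither convex nor concave.

neither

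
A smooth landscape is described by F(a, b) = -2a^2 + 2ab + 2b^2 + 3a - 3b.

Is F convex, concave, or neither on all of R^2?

neither

F is quadratic, so its Hessian is the constant matrix H = [[-4, 2], [2, 4]].
det(H) = -20, tr(H) = 0.
det(H) < 0, so H is indefinite: neither convex nor concave.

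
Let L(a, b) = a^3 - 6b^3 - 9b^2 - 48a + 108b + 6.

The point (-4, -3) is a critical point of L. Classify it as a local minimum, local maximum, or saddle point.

The mixed partial ∂²L/∂a∂b is 0, so the Hessian at any point is diag(L_aa, L_bb) = diag(6a, -18(2b + 1)).
At (-4, -3): H = diag(-24, 90).
The eigenvalues have opposite signs, so H is indefinite: a saddle point.

saddle point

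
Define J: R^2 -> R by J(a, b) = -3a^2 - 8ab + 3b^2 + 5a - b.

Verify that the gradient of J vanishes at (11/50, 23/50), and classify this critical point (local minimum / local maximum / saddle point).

∇J = (-6a - 8b + 5, -8a + 6b - 1); substituting (11/50, 23/50) gives ∇J = (0, 0), so (11/50, 23/50) is indeed a critical point.
The Hessian of J is constant: H = [[-6, -8], [-8, 6]].
det(H) = (-6)·6 − (-8)² = -100.
Since det(H) < 0, H is indefinite and the critical point is a saddle point.

saddle point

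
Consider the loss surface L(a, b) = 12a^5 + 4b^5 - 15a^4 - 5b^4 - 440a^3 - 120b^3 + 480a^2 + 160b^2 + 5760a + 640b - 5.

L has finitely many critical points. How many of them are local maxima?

4

L separates as a function of a plus a function of b, so ∇L=0 decouples.
∂L/∂a = 60(a - 4)(a - 3)(a + 2)(a + 4) = 0 at a ∈ {-4, -2, 3, 4}; ∂L/∂b = 20(b - 4)(b - 2)(b + 1)(b + 4) = 0 at b ∈ {-4, -1, 2, 4}.
The Hessian is diagonal: diag(L_aa, L_bb). Second derivatives: L_aa(-4)=-6720, L_aa(-2)=3600, L_aa(3)=-2100, L_aa(4)=2880; L_bb(-4)=-2880, L_bb(-1)=900, L_bb(2)=-720, L_bb(4)=1600.
Local maxima occur where both diagonal entries negative: (-4, -4), (-4, 2), (3, -4), (3, 2). Count: 4.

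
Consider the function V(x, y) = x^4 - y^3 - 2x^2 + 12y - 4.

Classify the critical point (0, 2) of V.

local maximum

The mixed partial ∂²V/∂x∂y is 0, so the Hessian at any point is diag(V_xx, V_yy) = diag(4(3x^2 - 1), -6y).
At (0, 2): H = diag(-4, -12).
Both eigenvalues are negative, so H is negative definite: a local maximum.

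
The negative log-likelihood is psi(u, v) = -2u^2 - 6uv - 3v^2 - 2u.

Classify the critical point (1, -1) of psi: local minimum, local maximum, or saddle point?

saddle point

The Hessian of psi is constant: H = [[-4, -6], [-6, -6]].
det(H) = (-4)·(-6) − (-6)² = -12.
Since det(H) < 0, H is indefinite and the critical point is a saddle point.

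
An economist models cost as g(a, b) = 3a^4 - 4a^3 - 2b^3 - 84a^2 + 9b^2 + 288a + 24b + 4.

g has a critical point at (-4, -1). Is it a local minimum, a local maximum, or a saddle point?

local minimum

The mixed partial ∂²g/∂a∂b is 0, so the Hessian at any point is diag(g_aa, g_bb) = diag(12(3a^2 - 2a - 14), 6(-2b + 3)).
At (-4, -1): H = diag(504, 30).
Both eigenvalues are positive, so H is positive definite: a local minimum.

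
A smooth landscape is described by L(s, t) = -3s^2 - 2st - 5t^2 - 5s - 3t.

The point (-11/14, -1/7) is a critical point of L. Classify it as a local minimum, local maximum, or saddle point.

The Hessian of L is constant: H = [[-6, -2], [-2, -10]].
det(H) = (-6)·(-10) − (-2)² = 56.
det(H) > 0 and tr(H) = -16 < 0, so H is negative definite and the point is a local maximum.

local maximum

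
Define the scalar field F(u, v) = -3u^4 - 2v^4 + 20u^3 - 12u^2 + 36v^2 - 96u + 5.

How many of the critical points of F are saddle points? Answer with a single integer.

F separates as a function of u plus a function of v, so ∇F=0 decouples.
∂F/∂u = -12(u - 4)(u - 2)(u + 1) = 0 at u ∈ {-1, 2, 4}; ∂F/∂v = -8v(v - 3)(v + 3) = 0 at v ∈ {-3, 0, 3}.
The Hessian is diagonal: diag(F_uu, F_vv). Second derivatives: F_uu(-1)=-180, F_uu(2)=72, F_uu(4)=-120; F_vv(-3)=-144, F_vv(0)=72, F_vv(3)=-144.
Saddle points occur where the two diagonal entries have opposite signs: (-1, 0), (2, -3), (2, 3), (4, 0). Count: 4.

4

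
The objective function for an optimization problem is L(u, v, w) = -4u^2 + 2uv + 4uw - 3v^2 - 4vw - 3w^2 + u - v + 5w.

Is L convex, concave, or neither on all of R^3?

L is quadratic, so its Hessian is the constant matrix H = [[-8, 2, 4], [2, -6, -4], [4, -4, -6]].
Leading principal minors: -8, 44, -104.
Signs alternate −, +, − ⇒ H ≺ 0 ⇒ concave.

concave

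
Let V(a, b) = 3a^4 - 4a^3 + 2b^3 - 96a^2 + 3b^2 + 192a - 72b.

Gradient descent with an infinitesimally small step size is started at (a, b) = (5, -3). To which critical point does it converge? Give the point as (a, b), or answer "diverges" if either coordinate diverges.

(4, 3)

V is separable, so gradient descent decouples: a follows -∂V/∂a, b follows -∂V/∂b.
∂V/∂a = 12(a - 4)(a - 1)(a + 4); at a=5 this is 432, so a decreases.
∂V/∂b = 6(b - 3)(b + 4); at b=-3 this is -36, so b increases.
a converges to its nearest critical value 4 (a local min of the a-part); b converges to 3. The iterate converges to (4, 3).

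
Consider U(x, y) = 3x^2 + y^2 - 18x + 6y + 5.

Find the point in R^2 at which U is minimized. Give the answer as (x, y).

U(x,y) separates as P(x) + Q(y) + 5, so its minimum is min P + min Q + 5.
P'(x) = 6x - 18 vanishes at x ∈ {3}; Q'(y) = 2y + 6 vanishes at y ∈ {-3}.
Local minima of P (where P''>0): P(3)=-27. Local minima of Q: Q(-3)=-9.
So the global minimum of U is P(3) + Q(-3) + 5 = -27 − 9 + 5 = -31, attained at (3, -3).

(3, -3)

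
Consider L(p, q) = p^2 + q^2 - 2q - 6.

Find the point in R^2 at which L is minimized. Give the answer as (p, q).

L(p,q) separates as A(p) + B(q) − 6, so its minimum is min A + min B − 6.
A'(p) = 2p vanishes at p ∈ {0}; B'(q) = 2q - 2 vanishes at q ∈ {1}.
Local minima of A (where A''>0): A(0)=0. Local minima of B: B(1)=-1.
So the global minimum of L is A(0) + B(1) − 6 = 0 − 1 − 6 = -7, attained at (0, 1).

(0, 1)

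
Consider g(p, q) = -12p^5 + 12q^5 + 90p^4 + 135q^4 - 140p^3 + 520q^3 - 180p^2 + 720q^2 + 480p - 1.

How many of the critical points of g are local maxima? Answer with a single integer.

g separates as a function of p plus a function of q, so ∇g=0 decouples.
∂g/∂p = -60(p - 4)(p - 2)(p - 1)(p + 1) = 0 at p ∈ {-1, 1, 2, 4}; ∂g/∂q = 60q(q + 2)(q + 3)(q + 4) = 0 at q ∈ {-4, -3, -2, 0}.
The Hessian is diagonal: diag(g_pp, g_qq). Second derivatives: g_pp(-1)=1800, g_pp(1)=-360, g_pp(2)=360, g_pp(4)=-1800; g_qq(-4)=-480, g_qq(-3)=180, g_qq(-2)=-240, g_qq(0)=1440.
Local maxima occur where both diagonal entries negative: (1, -4), (1, -2), (4, -4), (4, -2). Count: 4.

4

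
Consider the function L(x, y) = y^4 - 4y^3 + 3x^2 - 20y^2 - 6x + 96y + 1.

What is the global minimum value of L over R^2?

-281

L(x,y) separates as P(x) + Q(y) + 1, so its minimum is min P + min Q + 1.
P'(x) = 6x - 6 vanishes at x ∈ {1}; Q'(y) = 4(y - 4)(y - 2)(y + 3) vanishes at y ∈ {-3, 2, 4}.
Local minima of P (where P''>0): P(1)=-3. Local minima of Q: Q(-3)=-279, Q(4)=64.
So the global minimum of L is P(1) + Q(-3) + 1 = -3 − 279 + 1 = -281, attained at (1, -3).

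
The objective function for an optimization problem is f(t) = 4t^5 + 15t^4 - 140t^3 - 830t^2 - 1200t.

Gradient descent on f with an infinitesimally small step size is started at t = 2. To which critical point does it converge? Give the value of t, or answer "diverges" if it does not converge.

5

f'(t) = 20(t - 5)(t + 1)(t + 3)(t + 4), so f'(2) = -5400.
Gradient descent moves in the -f' direction, i.e. t is increasing.
The nearest critical point in that direction is t = 5, where f'' = 8640 > 0 (a local minimum). The iterate converges there.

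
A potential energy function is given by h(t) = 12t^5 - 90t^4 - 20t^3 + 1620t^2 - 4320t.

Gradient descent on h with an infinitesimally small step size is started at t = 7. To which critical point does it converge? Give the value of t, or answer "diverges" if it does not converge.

4

h'(t) = 60(t - 4)(t - 3)(t - 2)(t + 3), so h'(7) = 36000.
Gradient descent moves in the -h' direction, i.e. t is decreasing.
The nearest critical point in that direction is t = 4, where h'' = 840 > 0 (a local minimum). The iterate converges there.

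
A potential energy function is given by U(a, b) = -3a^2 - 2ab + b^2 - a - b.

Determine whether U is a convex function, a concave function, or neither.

U is quadratic, so its Hessian is the constant matrix H = [[-6, -2], [-2, 2]].
det(H) = -16, tr(H) = -4.
det(H) < 0, so H is indefinite: neither convex nor concave.

neither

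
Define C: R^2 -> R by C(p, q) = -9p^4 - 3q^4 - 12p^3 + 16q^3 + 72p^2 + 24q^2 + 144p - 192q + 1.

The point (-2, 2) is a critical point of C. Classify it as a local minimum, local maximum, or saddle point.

saddle point

The mixed partial ∂²C/∂p∂q is 0, so the Hessian at any point is diag(C_pp, C_qq) = diag(36(-3p^2 - 2p + 4), 12(-3q^2 + 8q + 4)).
At (-2, 2): H = diag(-144, 96).
The eigenvalues have opposite signs, so H is indefinite: a saddle point.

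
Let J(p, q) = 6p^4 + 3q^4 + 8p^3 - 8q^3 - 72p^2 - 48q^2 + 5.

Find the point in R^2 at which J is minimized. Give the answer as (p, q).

J(p,q) separates as A(p) + B(q) + 5, so its minimum is min A + min B + 5.
A'(p) = 24p(p - 2)(p + 3) vanishes at p ∈ {-3, 0, 2}; B'(q) = 12q(q - 4)(q + 2) vanishes at q ∈ {-2, 0, 4}.
Local minima of A (where A''>0): A(-3)=-378, A(2)=-128. Local minima of B: B(-2)=-80, B(4)=-512.
So the global minimum of J is A(-3) + B(4) + 5 = -378 − 512 + 5 = -885, attained at (-3, 4).

(-3, 4)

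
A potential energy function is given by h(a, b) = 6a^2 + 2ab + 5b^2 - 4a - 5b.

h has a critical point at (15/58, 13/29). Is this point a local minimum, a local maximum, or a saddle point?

The Hessian of h is constant: H = [[12, 2], [2, 10]].
det(H) = 12·10 − 2² = 116.
det(H) > 0 and tr(H) = 22 > 0, so H is positive definite and the point is a local minimum.

local minimum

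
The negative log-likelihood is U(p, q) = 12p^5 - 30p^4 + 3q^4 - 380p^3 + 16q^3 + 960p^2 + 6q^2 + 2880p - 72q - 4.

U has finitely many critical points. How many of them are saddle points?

6

U separates as a function of p plus a function of q, so ∇U=0 decouples.
∂U/∂p = 60(p - 4)(p - 3)(p + 1)(p + 4) = 0 at p ∈ {-4, -1, 3, 4}; ∂U/∂q = 12(q - 1)(q + 2)(q + 3) = 0 at q ∈ {-3, -2, 1}.
The Hessian is diagonal: diag(U_pp, U_qq). Second derivatives: U_pp(-4)=-10080, U_pp(-1)=3600, U_pp(3)=-1680, U_pp(4)=2400; U_qq(-3)=48, U_qq(-2)=-36, U_qq(1)=144.
Saddle points occur where the two diagonal entries have opposite signs: (-4, -3), (-4, 1), (-1, -2), (3, -3), (3, 1), (4, -2). Count: 6.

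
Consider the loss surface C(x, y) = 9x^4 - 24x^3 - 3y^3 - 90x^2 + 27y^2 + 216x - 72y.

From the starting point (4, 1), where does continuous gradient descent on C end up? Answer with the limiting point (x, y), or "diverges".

(3, 2)

C is separable, so gradient descent decouples: x follows -∂C/∂x, y follows -∂C/∂y.
∂C/∂x = 36(x - 3)(x - 1)(x + 2); at x=4 this is 648, so x decreases.
∂C/∂y = -9(y - 4)(y - 2); at y=1 this is -27, so y increases.
x converges to its nearest critical value 3 (a local min of the x-part); y converges to 2. The iterate converges to (3, 2).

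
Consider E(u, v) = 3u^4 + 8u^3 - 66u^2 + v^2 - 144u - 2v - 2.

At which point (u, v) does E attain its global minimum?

E(u,v) separates as P(u) + Q(v) − 2, so its minimum is min P + min Q − 2.
P'(u) = 12(u - 3)(u + 1)(u + 4) vanishes at u ∈ {-4, -1, 3}; Q'(v) = 2v - 2 vanishes at v ∈ {1}.
Local minima of P (where P''>0): P(-4)=-224, P(3)=-567. Local minima of Q: Q(1)=-1.
So the global minimum of E is P(3) + Q(1) − 2 = -567 − 1 − 2 = -570, attained at (3, 1).

(3, 1)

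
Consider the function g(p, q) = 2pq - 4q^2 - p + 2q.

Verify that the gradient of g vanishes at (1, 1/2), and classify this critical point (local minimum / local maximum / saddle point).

∇g = (2q - 1, 2p - 8q + 2); substituting (1, 1/2) gives ∇g = (0, 0), so (1, 1/2) is indeed a critical point.
The Hessian of g is constant: H = [[0, 2], [2, -8]].
det(H) = 0·(-8) − 2² = -4.
Since det(H) < 0, H is indefinite and the critical point is a saddle point.

saddle point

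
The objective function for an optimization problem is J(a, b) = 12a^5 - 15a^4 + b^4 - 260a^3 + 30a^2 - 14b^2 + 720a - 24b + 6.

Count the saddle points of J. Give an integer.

J separates as a function of a plus a function of b, so ∇J=0 decouples.
∂J/∂a = 60(a - 4)(a - 1)(a + 1)(a + 3) = 0 at a ∈ {-3, -1, 1, 4}; ∂J/∂b = 4(b - 3)(b + 1)(b + 2) = 0 at b ∈ {-2, -1, 3}.
The Hessian is diagonal: diag(J_aa, J_bb). Second derivatives: J_aa(-3)=-3360, J_aa(-1)=1200, J_aa(1)=-1440, J_aa(4)=6300; J_bb(-2)=20, J_bb(-1)=-16, J_bb(3)=80.
Saddle points occur where the two diagonal entries have opposite signs: (-3, -2), (-3, 3), (-1, -1), (1, -2), (1, 3), (4, -1). Count: 6.

6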